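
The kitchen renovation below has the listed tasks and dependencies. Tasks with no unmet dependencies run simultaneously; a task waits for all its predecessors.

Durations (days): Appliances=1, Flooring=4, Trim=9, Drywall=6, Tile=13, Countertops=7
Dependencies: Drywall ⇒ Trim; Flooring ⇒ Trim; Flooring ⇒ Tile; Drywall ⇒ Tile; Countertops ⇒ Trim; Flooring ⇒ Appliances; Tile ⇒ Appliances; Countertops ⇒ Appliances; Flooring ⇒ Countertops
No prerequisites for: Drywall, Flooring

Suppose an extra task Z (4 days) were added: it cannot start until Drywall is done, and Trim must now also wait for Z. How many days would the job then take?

Originally the job takes 20 days.
With Z inserted, Trim now waits for max(Flooring, Drywall, Countertops, Z).
New critical path: Drywall→Tile→Appliances = 6+13+1 = 20 ⇒ 20 days.

20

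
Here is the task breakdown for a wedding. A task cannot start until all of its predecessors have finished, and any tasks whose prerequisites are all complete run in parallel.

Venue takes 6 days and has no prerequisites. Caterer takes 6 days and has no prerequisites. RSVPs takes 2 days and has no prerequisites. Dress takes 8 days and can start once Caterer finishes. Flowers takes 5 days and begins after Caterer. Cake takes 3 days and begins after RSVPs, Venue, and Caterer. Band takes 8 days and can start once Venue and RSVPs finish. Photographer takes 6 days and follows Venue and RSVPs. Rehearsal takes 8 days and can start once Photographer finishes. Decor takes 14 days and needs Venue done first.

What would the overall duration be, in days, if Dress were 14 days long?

20

Baseline: Venue→Photographer→Rehearsal = 6+6+8 = 20 → 20 days.
Dress is off the critical path — its longest chain is 14 days, giving 6 of slack.
No other chain overtakes it, so the finish is 20 days.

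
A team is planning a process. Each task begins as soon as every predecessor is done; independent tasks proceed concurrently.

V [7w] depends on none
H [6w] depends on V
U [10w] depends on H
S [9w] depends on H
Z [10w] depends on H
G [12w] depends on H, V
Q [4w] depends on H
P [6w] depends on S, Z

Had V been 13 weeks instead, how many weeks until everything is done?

35

Actual critical path: V→H→Z→P = 7+6+10+6 = 29 ⇒ 29 weeks.
V lies on that path, so at 13 weeks the path becomes 35 weeks.
No other chain overtakes it, so the finish is 35 weeks.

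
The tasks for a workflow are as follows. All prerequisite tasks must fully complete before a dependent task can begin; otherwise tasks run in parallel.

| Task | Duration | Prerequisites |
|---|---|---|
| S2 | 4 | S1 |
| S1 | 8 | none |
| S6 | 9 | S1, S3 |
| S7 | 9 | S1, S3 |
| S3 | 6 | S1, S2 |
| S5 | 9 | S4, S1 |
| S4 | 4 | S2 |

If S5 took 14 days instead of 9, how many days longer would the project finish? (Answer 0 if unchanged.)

3

Critical path before the change: S1→S2→S3→S6 = 8+4+6+9 = 27 giving 27 days.
S5 is off the critical path — its longest chain is 25 days, giving 2 of slack.
New critical path: S1→S2→S4→S5 = 8+4+4+14 = 30 ⇒ 30 days.
Change in finish: 30 − 27 = +3 days.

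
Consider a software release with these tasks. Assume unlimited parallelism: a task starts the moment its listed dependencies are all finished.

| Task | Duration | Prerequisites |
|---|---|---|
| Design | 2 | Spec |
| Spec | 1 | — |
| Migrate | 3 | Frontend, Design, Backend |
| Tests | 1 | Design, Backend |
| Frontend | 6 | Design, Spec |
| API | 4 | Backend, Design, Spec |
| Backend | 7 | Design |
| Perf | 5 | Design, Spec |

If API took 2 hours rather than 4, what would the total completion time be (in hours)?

13

As given, the longest chain is Spec→Design→Backend→API = 1+2+7+4 = 14, so the finish is 14 hours.
API lies on that path, so at 2 hours the path becomes 12 hours.
The binding chain switches to Spec→Design→Backend→Migrate = 1+2+7+3 = 13; finish 13 hours.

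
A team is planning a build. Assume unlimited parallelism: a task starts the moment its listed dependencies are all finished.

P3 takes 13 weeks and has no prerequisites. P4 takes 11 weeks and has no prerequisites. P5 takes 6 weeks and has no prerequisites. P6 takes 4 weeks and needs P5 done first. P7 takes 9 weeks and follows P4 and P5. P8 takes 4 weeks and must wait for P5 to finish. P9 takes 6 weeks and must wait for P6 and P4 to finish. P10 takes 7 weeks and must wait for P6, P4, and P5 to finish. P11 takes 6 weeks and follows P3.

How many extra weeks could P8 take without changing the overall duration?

The longest chain is P4→P7 = 11+9 = 20; overall finish 20 weeks.
The longest chain containing P8 totals 10 weeks.
So P8 can slip 20 − 10 = 10 weeks.

10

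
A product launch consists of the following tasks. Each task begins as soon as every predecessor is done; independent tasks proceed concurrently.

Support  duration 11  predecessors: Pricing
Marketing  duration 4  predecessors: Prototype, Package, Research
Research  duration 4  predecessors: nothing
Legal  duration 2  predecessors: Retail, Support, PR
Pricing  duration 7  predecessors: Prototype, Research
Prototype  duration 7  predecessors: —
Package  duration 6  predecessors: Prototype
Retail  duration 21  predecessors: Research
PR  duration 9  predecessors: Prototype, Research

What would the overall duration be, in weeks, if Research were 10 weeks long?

33

The binding path is Research→Retail→Legal = 4+21+2 = 27; finish at 27 weeks.
Research lies on that path, so at 10 weeks the path becomes 33 weeks.
No other chain overtakes it, so the finish is 33 weeks.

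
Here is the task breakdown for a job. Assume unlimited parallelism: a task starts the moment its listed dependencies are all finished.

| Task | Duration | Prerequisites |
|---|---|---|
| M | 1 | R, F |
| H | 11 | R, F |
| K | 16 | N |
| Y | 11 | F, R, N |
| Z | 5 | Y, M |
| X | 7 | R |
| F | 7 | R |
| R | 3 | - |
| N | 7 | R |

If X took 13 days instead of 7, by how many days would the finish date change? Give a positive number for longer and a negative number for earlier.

0

As given, the longest chain is R→N→K = 3+7+16 = 26, so the finish is 26 days.
The longest path through X is only 10 days, so X has float 16.
The critical path is still R→N→K; finish is now 26 days.
Change in finish: 26 − 26 = +0 days.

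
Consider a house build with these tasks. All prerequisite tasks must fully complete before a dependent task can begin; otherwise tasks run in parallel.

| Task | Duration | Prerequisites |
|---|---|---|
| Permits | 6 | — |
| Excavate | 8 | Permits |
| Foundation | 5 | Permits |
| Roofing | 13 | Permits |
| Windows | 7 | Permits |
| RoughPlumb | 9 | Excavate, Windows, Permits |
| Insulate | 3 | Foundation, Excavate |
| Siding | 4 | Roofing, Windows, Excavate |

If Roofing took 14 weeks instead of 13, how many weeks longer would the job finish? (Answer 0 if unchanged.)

Actual critical path: Permits→Roofing→Siding = 6+13+4 = 23 ⇒ 23 weeks.
Roofing is on the critical path; changing it to 14 makes that path 24 weeks.
The critical path is still Permits→Roofing→Siding; finish is now 24 weeks.
Change in finish: 24 − 23 = +1 weeks.

1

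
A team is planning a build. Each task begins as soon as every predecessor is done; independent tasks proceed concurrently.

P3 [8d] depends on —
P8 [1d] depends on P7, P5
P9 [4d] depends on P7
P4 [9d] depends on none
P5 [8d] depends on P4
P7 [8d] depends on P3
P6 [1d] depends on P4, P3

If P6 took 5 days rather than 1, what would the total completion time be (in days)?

20

Baseline: P3→P7→P9 = 8+8+4 = 20 → 20 days.
P6 is off the critical path — its longest chain is 10 days, giving 10 of slack.
No other chain overtakes it, so the finish is 20 days.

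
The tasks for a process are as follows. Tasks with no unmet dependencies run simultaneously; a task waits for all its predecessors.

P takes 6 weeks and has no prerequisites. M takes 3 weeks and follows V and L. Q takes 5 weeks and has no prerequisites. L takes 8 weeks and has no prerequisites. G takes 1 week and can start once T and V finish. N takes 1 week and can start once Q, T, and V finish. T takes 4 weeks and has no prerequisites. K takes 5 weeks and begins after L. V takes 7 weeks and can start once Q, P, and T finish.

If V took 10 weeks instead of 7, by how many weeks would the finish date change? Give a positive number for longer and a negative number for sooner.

As given, the longest chain is P→V→M = 6+7+3 = 16, so the finish is 16 weeks.
V is on the critical path; changing it to 10 makes that path 19 weeks.
No other chain overtakes it, so the finish is 19 weeks.
Change in finish: 19 − 16 = +3 weeks.

3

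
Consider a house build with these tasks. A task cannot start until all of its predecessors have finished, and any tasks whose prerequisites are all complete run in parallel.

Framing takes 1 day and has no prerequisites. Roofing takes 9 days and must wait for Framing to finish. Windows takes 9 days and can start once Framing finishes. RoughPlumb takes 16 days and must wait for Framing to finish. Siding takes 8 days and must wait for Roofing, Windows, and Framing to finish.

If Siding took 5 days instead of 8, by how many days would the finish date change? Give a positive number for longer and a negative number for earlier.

Baseline: Framing→Roofing→Siding = 1+9+8 = 18 → 18 days.
Siding lies on that path, so at 5 days the path becomes 15 days.
New critical path: Framing→RoughPlumb = 1+16 = 17 ⇒ 17 days.
Change in finish: 17 − 18 = -1 days.

-1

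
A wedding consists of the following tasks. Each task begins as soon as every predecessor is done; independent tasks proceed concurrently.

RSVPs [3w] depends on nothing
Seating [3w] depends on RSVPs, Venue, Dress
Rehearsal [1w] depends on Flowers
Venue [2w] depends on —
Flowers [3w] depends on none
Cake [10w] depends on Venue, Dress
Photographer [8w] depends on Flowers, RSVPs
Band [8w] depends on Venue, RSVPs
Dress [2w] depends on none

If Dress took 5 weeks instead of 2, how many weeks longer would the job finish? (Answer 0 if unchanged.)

Critical path before the change: Dress→Cake = 2+10 = 12 giving 12 weeks.
Dress is on the critical path; changing it to 5 makes that path 15 weeks.
The critical path is still Dress→Cake; finish is now 15 weeks.
Change in finish: 15 − 12 = +3 weeks.

3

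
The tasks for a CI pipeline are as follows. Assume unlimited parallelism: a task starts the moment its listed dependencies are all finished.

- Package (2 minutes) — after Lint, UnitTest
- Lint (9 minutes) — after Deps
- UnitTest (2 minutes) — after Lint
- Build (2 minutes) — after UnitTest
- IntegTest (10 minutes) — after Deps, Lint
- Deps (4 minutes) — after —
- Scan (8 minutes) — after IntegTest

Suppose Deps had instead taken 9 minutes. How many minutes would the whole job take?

36

Actual critical path: Deps→Lint→IntegTest→Scan = 4+9+10+8 = 31 ⇒ 31 minutes.
Since Deps is critical, the +5 change carries straight to that chain (now 36 minutes).
That remains the longest chain; total 36 minutes.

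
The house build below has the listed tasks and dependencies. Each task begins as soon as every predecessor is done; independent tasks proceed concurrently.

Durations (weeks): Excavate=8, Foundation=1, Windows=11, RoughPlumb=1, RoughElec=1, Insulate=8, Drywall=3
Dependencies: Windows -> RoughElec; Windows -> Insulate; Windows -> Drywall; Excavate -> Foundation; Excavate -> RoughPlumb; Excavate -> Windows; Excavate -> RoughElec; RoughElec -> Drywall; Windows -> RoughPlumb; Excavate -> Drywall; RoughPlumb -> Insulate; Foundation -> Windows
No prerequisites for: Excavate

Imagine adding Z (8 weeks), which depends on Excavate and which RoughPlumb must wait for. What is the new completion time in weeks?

29

Originally the job takes 29 weeks.
With Z inserted, RoughPlumb now waits for max(Windows, Excavate, Z).
New critical path: Excavate→Foundation→Windows→RoughPlumb→Insulate = 8+1+11+1+8 = 29 ⇒ 29 weeks.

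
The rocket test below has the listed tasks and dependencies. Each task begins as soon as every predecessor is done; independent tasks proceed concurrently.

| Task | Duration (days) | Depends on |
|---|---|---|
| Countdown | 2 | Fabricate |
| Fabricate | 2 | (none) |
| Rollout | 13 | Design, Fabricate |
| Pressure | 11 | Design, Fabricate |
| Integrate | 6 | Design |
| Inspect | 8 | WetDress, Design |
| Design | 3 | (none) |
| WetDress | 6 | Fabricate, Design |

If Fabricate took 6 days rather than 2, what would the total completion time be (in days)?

Critical path before the change: Design→WetDress→Inspect = 3+6+8 = 17 giving 17 days.
Fabricate is off the critical path — its longest chain is 16 days, giving 1 of slack.
The binding chain switches to Fabricate→WetDress→Inspect = 6+6+8 = 20; finish 20 days.

20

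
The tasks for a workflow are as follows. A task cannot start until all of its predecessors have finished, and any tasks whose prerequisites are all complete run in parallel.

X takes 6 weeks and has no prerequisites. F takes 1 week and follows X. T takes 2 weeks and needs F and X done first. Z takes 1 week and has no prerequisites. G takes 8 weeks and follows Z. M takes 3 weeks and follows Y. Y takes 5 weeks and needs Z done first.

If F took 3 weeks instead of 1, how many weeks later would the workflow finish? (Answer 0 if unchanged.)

Critical path before the change: X→F→T = 6+1+2 = 9 giving 9 weeks.
Since F is critical, the +2 change carries straight to that chain (now 11 weeks).
The critical path is still X→F→T; finish is now 11 weeks.
Change in finish: 11 − 9 = +2 weeks.

2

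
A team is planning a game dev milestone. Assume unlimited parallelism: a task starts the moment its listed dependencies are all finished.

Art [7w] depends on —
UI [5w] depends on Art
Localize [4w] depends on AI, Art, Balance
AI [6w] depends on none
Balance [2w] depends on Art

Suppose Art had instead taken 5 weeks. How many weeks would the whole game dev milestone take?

As given, the longest chain is Art→Balance→Localize = 7+2+4 = 13, so the finish is 13 weeks.
Art lies on that path, so at 5 weeks the path becomes 11 weeks.
No other chain overtakes it, so the finish is 11 weeks.

11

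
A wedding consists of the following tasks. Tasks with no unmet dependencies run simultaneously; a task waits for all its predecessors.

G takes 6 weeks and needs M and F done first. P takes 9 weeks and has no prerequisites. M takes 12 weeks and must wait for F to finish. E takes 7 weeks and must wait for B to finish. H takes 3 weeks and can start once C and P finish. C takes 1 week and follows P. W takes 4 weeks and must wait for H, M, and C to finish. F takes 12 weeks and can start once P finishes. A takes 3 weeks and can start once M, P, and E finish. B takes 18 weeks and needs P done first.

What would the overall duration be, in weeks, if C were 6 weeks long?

39

As given, the longest chain is P→F→M→G = 9+12+12+6 = 39, so the finish is 39 weeks.
C is off the critical path — its longest chain is 17 weeks, giving 22 of slack.
The critical path is still P→F→M→G; finish is now 39 weeks.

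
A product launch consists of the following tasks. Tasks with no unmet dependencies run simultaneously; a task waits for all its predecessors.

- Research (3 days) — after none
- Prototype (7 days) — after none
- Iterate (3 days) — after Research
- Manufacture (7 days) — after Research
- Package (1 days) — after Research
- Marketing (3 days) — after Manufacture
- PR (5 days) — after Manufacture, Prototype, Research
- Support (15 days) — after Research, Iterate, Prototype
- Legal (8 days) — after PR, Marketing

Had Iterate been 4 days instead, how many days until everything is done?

Critical path before the change: Research→Manufacture→PR→Legal = 3+7+5+8 = 23 giving 23 days.
Iterate has 2 days of float (longest path through it is 21).
The critical path is still Research→Manufacture→PR→Legal; finish is now 23 days.

23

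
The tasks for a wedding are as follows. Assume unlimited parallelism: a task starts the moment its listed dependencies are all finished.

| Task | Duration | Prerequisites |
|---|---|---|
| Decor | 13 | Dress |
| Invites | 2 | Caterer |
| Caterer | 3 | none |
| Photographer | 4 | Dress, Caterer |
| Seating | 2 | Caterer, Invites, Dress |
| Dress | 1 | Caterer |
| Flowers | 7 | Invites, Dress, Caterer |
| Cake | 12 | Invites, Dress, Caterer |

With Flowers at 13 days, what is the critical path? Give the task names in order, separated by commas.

Caterer, Invites, Flowers

As given, the longest chain is Caterer→Invites→Cake = 3+2+12 = 17, so the finish is 17 days.
Flowers is off the critical path — its longest chain is 12 days, giving 5 of slack.
New critical path: Caterer→Invites→Flowers = 3+2+13 = 18 ⇒ 18 days.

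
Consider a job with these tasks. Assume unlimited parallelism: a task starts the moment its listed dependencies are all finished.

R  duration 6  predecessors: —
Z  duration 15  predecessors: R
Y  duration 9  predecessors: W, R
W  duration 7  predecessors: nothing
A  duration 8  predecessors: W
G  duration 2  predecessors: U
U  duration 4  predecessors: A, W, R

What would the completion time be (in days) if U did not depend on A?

21

Original critical path: W→A→U→G = 7+8+4+2 = 21 ⇒ 21 days.
Without A→U, U's earliest start moves from 15 to 7.
New critical path: R→Z = 6+15 = 21 ⇒ 21 days.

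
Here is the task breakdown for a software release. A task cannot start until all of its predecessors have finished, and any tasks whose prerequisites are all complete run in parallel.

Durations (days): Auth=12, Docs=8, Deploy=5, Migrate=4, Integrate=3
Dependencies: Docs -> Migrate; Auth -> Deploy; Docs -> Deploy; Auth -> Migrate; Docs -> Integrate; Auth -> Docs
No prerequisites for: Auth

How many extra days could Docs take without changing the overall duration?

0

Auth→Docs→Deploy = 12+8+5 = 25 sets the makespan at 25 days.
Longest path through Docs: 25 days (earliest finish 20, latest finish 20).
Slack of Docs = 12 − 12 = 0 days.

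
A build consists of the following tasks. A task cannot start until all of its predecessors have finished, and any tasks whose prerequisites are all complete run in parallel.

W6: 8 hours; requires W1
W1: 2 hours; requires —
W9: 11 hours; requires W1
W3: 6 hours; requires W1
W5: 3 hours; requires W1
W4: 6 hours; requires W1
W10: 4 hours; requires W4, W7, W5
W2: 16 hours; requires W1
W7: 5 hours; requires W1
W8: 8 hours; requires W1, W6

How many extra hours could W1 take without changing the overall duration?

Critical path: W1→W2 = 2+16 = 18, so the finish is 18 hours.
W1 finishes as early as 2 and must finish by 2.
Slack of W1 = 0 − 0 = 0 hours.

0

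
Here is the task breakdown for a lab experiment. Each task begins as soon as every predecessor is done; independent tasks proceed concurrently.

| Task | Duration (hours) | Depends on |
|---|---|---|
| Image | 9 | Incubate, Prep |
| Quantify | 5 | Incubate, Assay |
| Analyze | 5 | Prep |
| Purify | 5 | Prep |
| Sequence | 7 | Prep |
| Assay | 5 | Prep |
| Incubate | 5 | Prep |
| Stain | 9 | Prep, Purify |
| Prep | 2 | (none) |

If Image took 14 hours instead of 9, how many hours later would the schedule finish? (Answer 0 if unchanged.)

Critical path before the change: Prep→Incubate→Image = 2+5+9 = 16 giving 16 hours.
Since Image is critical, the +5 change carries straight to that chain (now 21 hours).
That remains the longest chain; total 21 hours.
Change in finish: 21 − 16 = +5 hours.

5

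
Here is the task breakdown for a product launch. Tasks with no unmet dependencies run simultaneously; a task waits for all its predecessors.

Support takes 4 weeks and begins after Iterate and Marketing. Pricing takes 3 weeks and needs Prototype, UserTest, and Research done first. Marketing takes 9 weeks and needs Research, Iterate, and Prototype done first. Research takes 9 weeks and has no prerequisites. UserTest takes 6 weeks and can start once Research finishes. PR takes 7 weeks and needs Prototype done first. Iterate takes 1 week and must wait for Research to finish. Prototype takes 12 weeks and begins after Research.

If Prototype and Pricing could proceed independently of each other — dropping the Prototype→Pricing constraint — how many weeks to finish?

With the dependency in place, Research→Prototype→Marketing→Support = 9+12+9+4 = 34 sets the finish at 34 weeks.
Without Prototype→Pricing, Pricing's earliest start moves from 21 to 15.
After: Research→Prototype→Marketing→Support = 9+12+9+4 = 34 → 34 weeks.

34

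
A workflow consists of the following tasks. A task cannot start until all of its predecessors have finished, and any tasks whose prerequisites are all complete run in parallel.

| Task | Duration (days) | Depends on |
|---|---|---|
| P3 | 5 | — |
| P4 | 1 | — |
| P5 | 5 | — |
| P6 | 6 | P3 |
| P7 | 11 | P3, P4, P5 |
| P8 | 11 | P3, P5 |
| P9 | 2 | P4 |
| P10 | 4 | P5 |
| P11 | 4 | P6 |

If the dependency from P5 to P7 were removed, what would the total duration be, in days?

16

With the dependency in place, P3→P7 = 5+11 = 16 sets the finish at 16 days.
Dropping P5→P7 doesn't change P7's earliest start (5); another predecessor still binds.
New critical path: P3→P7 = 5+11 = 16 ⇒ 16 days.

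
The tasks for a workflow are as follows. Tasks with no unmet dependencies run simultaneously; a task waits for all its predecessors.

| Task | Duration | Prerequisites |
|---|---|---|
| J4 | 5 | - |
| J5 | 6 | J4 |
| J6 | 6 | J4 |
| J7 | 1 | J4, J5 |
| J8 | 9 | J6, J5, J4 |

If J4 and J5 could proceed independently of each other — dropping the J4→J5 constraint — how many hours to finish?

20

Original critical path: J4→J5→J8 = 5+6+9 = 20 ⇒ 20 hours.
Without J4→J5, J5's earliest start moves from 5 to 0.
New critical path: J4→J6→J8 = 5+6+9 = 20 ⇒ 20 hours.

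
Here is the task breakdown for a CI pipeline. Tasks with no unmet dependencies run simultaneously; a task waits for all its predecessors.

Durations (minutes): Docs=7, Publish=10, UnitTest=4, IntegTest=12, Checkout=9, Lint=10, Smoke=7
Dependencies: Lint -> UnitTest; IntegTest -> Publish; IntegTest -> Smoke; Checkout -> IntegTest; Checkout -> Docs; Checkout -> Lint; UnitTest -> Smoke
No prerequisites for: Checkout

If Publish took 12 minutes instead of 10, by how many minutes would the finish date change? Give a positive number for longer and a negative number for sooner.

As given, the longest chain is Checkout→IntegTest→Publish = 9+12+10 = 31, so the finish is 31 minutes.
Publish lies on that path, so at 12 minutes the path becomes 33 minutes.
The critical path is still Checkout→IntegTest→Publish; finish is now 33 minutes.
Change in finish: 33 − 31 = +2 minutes.

2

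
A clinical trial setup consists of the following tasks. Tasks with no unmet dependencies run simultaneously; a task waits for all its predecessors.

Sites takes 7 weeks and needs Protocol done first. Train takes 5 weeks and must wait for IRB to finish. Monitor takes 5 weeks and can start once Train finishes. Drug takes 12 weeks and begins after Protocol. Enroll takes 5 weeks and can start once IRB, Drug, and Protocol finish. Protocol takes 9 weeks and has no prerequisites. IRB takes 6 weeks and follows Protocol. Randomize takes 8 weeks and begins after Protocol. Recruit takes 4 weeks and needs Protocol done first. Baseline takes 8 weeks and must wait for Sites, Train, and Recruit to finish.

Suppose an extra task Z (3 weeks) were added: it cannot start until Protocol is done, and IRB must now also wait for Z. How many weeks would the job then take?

Originally the job takes 28 weeks.
With Z inserted, IRB now waits for max(Protocol, Z).
New critical path: Protocol→Z→IRB→Train→Baseline = 9+3+6+5+8 = 31 ⇒ 31 weeks.

31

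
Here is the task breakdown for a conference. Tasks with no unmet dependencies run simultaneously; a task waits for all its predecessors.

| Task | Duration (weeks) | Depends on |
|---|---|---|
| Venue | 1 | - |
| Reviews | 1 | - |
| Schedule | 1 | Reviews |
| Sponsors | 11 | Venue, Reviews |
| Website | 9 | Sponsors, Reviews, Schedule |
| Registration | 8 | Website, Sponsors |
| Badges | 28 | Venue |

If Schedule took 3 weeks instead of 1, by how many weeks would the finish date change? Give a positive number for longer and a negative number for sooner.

Actual critical path: Venue→Sponsors→Website→Registration = 1+11+9+8 = 29 ⇒ 29 weeks.
The longest path through Schedule is only 19 weeks, so Schedule has float 10.
No other chain overtakes it, so the finish is 29 weeks.
Change in finish: 29 − 29 = +0 weeks.

0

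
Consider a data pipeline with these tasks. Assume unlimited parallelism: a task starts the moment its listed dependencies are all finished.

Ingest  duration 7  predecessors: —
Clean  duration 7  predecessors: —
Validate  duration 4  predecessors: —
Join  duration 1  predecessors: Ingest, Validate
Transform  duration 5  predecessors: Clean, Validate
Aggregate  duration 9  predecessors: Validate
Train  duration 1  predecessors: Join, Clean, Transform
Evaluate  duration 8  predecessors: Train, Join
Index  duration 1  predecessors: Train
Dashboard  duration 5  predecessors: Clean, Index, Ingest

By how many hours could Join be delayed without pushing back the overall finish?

Clean→Transform→Train→Evaluate = 7+5+1+8 = 21 sets the makespan at 21 hours.
The longest chain containing Join totals 17 hours.
So Join can slip 12 − 8 = 4 hours.

4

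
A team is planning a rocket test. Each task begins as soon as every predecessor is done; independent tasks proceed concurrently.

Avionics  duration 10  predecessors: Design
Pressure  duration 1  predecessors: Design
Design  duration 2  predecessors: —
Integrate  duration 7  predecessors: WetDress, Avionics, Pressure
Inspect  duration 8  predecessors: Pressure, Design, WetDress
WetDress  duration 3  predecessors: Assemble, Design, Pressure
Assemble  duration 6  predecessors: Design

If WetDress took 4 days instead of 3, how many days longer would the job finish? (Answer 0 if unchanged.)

Critical path before the change: Design→Assemble→WetDress→Inspect = 2+6+3+8 = 19 giving 19 days.
WetDress is on the critical path; changing it to 4 makes that path 20 days.
That remains the longest chain; total 20 days.
Change in finish: 20 − 19 = +1 days.

1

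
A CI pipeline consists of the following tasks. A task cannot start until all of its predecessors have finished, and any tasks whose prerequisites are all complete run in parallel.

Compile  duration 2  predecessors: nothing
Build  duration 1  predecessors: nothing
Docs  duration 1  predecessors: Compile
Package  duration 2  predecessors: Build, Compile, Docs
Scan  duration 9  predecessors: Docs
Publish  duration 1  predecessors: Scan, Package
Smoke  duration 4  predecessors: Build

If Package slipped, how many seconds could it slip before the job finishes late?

7

Critical path: Compile→Docs→Scan→Publish = 2+1+9+1 = 13, so the finish is 13 seconds.
Longest path through Package: 6 seconds (earliest finish 5, latest finish 12).
So Package can slip 12 − 5 = 7 seconds.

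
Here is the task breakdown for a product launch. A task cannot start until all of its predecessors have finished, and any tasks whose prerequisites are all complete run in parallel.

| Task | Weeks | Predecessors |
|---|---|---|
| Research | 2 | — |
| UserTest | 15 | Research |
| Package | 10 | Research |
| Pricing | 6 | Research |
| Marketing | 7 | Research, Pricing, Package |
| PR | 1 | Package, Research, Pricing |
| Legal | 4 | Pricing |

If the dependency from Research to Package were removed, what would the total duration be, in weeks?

Original critical path: Research→Package→Marketing = 2+10+7 = 19 ⇒ 19 weeks.
Without Research→Package, Package's earliest start moves from 2 to 0.
The longest chain is now Research→UserTest = 2+15 = 17, so the product launch takes 17 weeks.

17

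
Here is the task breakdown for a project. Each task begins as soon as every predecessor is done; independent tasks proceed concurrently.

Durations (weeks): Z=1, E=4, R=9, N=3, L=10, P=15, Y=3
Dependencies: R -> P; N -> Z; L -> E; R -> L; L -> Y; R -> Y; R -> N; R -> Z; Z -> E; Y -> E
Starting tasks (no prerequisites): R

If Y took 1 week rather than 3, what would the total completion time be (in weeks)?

24

As given, the longest chain is R→L→Y→E = 9+10+3+4 = 26, so the finish is 26 weeks.
Y lies on that path, so at 1 week the path becomes 24 weeks.
No other chain overtakes it, so the finish is 24 weeks.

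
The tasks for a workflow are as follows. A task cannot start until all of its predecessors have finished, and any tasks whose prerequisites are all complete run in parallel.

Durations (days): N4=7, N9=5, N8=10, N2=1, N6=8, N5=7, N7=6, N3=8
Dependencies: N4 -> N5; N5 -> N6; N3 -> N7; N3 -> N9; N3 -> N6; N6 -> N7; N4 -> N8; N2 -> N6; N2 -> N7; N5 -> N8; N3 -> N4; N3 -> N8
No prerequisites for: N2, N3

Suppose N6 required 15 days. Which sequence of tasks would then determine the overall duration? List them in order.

N3, N4, N5, N6, N7

The binding path is N3→N4→N5→N6→N7 = 8+7+7+8+6 = 36; finish at 36 days.
N6 is on the critical path; changing it to 15 makes that path 43 days.
The critical path is still N3→N4→N5→N6→N7; finish is now 43 days.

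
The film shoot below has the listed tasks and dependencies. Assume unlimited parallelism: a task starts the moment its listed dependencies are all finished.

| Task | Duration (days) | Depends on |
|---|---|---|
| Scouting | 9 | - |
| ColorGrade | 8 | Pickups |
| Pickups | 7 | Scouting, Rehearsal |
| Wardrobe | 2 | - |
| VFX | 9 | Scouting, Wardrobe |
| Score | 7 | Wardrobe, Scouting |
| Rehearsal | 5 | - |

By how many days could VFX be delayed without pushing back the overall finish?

6

Scouting→Pickups→ColorGrade = 9+7+8 = 24 sets the makespan at 24 days.
The longest chain containing VFX totals 18 days.
Float = 24 − 18 = 6.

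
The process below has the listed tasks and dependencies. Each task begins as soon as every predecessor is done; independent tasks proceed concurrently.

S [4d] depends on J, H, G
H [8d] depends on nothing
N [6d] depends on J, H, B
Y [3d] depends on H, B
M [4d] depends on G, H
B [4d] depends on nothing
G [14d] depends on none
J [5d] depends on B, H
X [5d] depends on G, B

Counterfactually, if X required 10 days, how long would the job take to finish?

24

Actual critical path: G→X = 14+5 = 19 ⇒ 19 days.
X is on the critical path; changing it to 10 makes that path 24 days.
The critical path is still G→X; finish is now 24 days.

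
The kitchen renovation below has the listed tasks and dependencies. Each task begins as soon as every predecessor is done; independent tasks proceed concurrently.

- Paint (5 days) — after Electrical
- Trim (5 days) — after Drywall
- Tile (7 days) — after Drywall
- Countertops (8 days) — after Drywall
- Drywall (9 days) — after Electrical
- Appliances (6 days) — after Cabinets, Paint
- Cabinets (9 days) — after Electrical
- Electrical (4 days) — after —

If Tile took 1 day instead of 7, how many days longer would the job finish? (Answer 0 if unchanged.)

0

Baseline: Electrical→Drywall→Countertops = 4+9+8 = 21 → 21 days.
Tile is off the critical path — its longest chain is 20 days, giving 1 of slack.
The critical path is still Electrical→Drywall→Countertops; finish is now 21 days.
Change in finish: 21 − 21 = +0 days.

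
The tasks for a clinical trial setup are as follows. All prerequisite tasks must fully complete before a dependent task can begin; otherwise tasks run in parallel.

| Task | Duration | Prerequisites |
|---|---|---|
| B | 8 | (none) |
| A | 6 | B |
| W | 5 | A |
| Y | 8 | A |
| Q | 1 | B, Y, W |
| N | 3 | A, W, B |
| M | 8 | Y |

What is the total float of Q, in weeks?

B→A→Y→M = 8+6+8+8 = 30 sets the makespan at 30 weeks.
Q finishes as early as 23 and must finish by 30.
So Q can slip 30 − 23 = 7 weeks.

7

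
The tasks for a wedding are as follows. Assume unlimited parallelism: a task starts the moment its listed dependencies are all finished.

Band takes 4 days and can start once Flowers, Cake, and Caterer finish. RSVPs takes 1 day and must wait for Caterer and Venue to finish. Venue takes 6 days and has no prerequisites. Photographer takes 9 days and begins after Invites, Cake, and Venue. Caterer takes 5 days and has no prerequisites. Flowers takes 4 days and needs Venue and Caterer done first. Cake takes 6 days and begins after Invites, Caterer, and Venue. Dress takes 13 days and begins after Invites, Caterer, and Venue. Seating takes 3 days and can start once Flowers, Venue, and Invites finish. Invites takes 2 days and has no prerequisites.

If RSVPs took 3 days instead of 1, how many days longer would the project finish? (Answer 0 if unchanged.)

0

Baseline: Venue→Cake→Photographer = 6+6+9 = 21 → 21 days.
RSVPs has 14 days of float (longest path through it is 7).
That remains the longest chain; total 21 days.
Change in finish: 21 − 21 = +0 days.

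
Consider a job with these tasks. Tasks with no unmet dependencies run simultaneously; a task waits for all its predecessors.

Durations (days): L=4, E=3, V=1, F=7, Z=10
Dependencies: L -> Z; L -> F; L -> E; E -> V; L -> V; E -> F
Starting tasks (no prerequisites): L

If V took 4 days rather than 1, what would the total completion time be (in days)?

Actual critical path: L→E→F = 4+3+7 = 14 ⇒ 14 days.
V has 6 days of float (longest path through it is 8).
The critical path is still L→E→F; finish is now 14 days.

14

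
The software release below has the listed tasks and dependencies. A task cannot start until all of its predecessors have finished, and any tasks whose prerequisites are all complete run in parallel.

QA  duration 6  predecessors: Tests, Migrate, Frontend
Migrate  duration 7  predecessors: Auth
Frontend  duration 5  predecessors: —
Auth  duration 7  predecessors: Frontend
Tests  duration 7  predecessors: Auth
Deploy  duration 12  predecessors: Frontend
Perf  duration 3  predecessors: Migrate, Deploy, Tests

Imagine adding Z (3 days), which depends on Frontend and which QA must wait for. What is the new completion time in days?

25

Originally the schedule takes 25 days.
With Z inserted, QA now waits for max(Tests, Migrate, Frontend, Z).
New critical path: Frontend→Auth→Tests→QA = 5+7+7+6 = 25 ⇒ 25 days.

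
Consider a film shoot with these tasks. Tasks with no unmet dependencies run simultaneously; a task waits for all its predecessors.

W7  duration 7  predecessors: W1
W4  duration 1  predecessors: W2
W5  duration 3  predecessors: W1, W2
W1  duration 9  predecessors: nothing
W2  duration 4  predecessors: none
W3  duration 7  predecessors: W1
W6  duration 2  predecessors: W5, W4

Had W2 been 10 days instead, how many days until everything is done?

16

As given, the longest chain is W1→W3 = 9+7 = 16, so the finish is 16 days.
The longest path through W2 is only 9 days, so W2 has float 7.
The critical path is still W1→W3; finish is now 16 days.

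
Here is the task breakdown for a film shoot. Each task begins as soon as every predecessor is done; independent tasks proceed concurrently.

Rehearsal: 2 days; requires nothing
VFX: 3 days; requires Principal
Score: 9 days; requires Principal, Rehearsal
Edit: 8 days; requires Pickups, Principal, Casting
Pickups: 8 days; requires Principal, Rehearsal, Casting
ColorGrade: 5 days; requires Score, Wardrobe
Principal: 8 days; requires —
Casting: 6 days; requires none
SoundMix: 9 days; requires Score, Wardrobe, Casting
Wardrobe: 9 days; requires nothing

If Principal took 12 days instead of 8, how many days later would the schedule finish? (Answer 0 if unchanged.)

As given, the longest chain is Principal→Score→SoundMix = 8+9+9 = 26, so the finish is 26 days.
Principal lies on that path, so at 12 days the path becomes 30 days.
That remains the longest chain; total 30 days.
Change in finish: 30 − 26 = +4 days.

4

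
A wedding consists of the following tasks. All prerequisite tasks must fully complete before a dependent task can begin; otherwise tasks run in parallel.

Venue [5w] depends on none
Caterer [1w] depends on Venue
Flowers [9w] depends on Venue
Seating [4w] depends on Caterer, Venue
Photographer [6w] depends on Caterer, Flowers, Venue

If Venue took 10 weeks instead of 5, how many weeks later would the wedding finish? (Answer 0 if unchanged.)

Actual critical path: Venue→Flowers→Photographer = 5+9+6 = 20 ⇒ 20 weeks.
Venue lies on that path, so at 10 weeks the path becomes 25 weeks.
That remains the longest chain; total 25 weeks.
Change in finish: 25 − 20 = +5 weeks.

5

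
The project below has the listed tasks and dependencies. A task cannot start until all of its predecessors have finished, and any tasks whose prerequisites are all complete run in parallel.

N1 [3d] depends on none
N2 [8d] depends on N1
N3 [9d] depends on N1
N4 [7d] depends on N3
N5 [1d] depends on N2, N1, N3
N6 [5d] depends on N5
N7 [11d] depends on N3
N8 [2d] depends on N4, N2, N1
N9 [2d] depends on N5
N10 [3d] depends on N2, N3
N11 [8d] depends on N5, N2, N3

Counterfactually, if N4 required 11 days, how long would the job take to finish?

25

Baseline: N1→N3→N7 = 3+9+11 = 23 → 23 days.
The longest path through N4 is only 21 days, so N4 has float 2.
The binding chain switches to N1→N3→N4→N8 = 3+9+11+2 = 25; finish 25 days.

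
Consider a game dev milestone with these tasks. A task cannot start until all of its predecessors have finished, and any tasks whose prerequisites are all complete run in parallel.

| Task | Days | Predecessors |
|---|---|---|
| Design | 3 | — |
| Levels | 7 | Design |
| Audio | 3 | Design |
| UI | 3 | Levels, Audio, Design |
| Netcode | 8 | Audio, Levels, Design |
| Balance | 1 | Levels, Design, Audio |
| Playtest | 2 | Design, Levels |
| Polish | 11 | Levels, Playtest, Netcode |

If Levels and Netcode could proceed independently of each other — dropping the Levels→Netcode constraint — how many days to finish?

25

Before: longest chain Design→Levels→Netcode→Polish = 3+7+8+11 = 29, finish 29.
Without Levels→Netcode, Netcode's earliest start moves from 10 to 6.
After: Design→Audio→Netcode→Polish = 3+3+8+11 = 25 → 25 days.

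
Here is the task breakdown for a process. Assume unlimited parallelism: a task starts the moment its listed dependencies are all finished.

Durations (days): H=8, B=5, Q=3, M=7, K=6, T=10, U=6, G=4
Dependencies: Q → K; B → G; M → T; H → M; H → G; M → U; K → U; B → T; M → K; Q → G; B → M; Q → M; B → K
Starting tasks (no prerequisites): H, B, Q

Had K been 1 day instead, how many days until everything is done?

25

The binding path is H→M→K→U = 8+7+6+6 = 27; finish at 27 days.
Since K is critical, the -5 change carries straight to that chain (now 22 days).
The binding chain switches to H→M→T = 8+7+10 = 25; finish 25 days.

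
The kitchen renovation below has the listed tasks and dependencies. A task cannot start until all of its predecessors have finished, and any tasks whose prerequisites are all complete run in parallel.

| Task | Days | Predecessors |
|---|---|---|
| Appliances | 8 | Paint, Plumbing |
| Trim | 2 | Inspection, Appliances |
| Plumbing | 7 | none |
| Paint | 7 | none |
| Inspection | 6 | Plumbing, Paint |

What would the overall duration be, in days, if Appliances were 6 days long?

15

As given, the longest chain is Plumbing→Appliances→Trim = 7+8+2 = 17, so the finish is 17 days.
Appliances is on the critical path; changing it to 6 makes that path 15 days.
Now Plumbing→Inspection→Trim = 7+6+2 = 15 is longest, so the finish becomes 15 days.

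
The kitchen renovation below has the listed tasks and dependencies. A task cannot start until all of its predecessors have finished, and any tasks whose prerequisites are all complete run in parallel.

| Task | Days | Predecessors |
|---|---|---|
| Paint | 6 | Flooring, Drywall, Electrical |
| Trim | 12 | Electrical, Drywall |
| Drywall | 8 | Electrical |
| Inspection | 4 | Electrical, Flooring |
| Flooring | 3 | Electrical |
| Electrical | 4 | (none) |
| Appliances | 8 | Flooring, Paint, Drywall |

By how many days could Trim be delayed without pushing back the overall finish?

The longest chain is Electrical→Drywall→Paint→Appliances = 4+8+6+8 = 26; overall finish 26 days.
Longest path through Trim: 24 days (earliest finish 24, latest finish 26).
Slack of Trim = 14 − 12 = 2 days.

2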